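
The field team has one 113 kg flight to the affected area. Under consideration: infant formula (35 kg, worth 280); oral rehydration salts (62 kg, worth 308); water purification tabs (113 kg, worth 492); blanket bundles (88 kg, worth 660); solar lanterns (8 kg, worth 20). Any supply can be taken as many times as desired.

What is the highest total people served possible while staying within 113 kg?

860

Taking 3×infant formula + solar lanterns: 113 kg used, 860 in people served.
Every other selection either busts 113 kg or fails to beat 860.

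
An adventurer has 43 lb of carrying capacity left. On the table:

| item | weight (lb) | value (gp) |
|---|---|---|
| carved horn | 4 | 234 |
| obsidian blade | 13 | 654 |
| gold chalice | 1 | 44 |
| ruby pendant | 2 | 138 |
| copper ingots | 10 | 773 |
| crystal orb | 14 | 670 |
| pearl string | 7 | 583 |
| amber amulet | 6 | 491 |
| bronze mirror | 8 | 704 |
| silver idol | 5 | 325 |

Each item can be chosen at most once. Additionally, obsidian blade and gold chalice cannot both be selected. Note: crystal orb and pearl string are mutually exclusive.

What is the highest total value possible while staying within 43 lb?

3292

The ratio ordering already packs tightly: carved horn + gold chalice + ruby pendant + copper ingots + pearl string + amber amulet + bronze mirror + silver idol, 43 lb, 3292.
Runner-up carved horn + ruby pendant + copper ingots + pearl string + amber amulet + bronze mirror + silver idol tops out at 3248.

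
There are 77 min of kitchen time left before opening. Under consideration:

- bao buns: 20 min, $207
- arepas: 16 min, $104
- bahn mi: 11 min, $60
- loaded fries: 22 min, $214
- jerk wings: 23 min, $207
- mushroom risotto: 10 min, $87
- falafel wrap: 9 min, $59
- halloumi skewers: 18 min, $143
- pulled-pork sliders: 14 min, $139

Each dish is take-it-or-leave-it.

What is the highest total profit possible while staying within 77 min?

715

Taking the top-ratio dishes first gives bao buns + loaded fries + mushroom risotto + falafel wrap + pulled-pork sliders for 706 (75 min).
Dropping falafel wrap and pulled-pork sliders frees 23 min; slotting in jerk wings (23 min) lifts the total to 715 at 75 min.
Next best is bao buns + bahn mi + loaded fries + mushroom risotto + pulled-pork sliders at 707 (77 min) — short by 8.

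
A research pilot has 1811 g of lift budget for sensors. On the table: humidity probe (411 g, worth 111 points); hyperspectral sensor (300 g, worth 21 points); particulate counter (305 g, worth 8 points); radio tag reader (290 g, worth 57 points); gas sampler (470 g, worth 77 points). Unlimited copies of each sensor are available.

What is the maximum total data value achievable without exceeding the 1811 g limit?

444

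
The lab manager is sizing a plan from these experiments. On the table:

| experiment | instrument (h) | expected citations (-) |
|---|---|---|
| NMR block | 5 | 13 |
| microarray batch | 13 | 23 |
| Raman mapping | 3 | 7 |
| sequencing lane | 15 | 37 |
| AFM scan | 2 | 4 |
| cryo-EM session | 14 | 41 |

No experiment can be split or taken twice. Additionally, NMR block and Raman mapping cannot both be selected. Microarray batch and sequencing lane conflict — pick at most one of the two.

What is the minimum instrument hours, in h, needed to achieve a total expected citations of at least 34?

14

Minimise h subject to total expected citations ≥ 34.
cryo-EM session reaches 41 using 14 h.
No combination under 14 h hits 34.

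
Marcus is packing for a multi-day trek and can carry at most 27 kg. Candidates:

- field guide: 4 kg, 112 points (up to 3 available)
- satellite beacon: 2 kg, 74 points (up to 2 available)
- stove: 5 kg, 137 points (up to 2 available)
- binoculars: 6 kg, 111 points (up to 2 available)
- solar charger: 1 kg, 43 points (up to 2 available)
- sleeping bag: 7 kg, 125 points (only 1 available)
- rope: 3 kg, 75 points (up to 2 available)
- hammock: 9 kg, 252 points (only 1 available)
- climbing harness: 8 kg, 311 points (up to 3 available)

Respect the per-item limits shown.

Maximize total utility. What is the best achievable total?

Ranking by ratio (utility/kg): solar charger 43.00, climbing harness 38.88, satellite beacon 37.00.
Taking the top-ratio items first gives 2×solar charger + 3×climbing harness for 1019 (26 kg).
The 1 kg tied up in solar charger is better spent on satellite beacon — total rises to 1050 (27 kg).
Nothing else within 27 kg beats 1050.

1050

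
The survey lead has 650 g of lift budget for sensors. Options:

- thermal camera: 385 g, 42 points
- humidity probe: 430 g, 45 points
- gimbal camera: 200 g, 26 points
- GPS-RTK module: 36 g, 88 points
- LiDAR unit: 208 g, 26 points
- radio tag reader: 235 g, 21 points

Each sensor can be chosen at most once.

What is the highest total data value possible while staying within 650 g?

Density check — GPS-RTK module 2.44, gimbal camera 0.13, LiDAR unit 0.12, thermal camera 0.11 are the best per g.
Taking the top-ratio sensors first gives gimbal camera + GPS-RTK module + LiDAR unit for 140 (444 g).
The 208 g tied up in LiDAR unit is better spent on thermal camera — total rises to 156 (621 g).
Thermal camera + GPS-RTK module + LiDAR unit (629 g) also reaches 156 — a tie, but nothing goes higher.

156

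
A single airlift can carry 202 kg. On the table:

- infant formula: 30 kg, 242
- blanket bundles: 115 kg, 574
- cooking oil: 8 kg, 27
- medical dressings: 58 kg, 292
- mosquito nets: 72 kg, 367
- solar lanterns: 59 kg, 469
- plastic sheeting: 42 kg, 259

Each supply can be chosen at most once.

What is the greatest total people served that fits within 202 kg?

1289

Density check — infant formula 8.07, solar lanterns 7.95, plastic sheeting 6.17, mosquito nets 5.10 are the best per kg.
Infant formula + cooking oil + medical dressings + solar lanterns + plastic sheeting uses 197 of the 202 kg and totals 1289.
The spare 5 kg is too small for any remaining supply, and no exchange beats 1289.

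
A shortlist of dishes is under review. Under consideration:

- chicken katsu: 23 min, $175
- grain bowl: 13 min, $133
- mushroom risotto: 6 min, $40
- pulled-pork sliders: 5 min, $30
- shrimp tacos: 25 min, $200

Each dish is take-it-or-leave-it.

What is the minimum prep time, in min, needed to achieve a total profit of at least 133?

Minimise min subject to total profit ≥ 133.
grain bowl reaches 133 using 13 min.
Below 13 min the best achievable stays under 133.

13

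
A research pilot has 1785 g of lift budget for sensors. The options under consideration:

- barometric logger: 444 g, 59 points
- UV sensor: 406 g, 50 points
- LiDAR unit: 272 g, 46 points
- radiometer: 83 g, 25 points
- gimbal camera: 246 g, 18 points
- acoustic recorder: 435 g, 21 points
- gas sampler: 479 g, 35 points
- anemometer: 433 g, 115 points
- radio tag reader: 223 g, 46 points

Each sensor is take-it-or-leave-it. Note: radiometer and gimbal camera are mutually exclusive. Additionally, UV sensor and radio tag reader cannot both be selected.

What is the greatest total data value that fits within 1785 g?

295

Barometric logger + UV sensor + LiDAR unit + radiometer + anemometer uses 1638 of the 1785 g and totals 295.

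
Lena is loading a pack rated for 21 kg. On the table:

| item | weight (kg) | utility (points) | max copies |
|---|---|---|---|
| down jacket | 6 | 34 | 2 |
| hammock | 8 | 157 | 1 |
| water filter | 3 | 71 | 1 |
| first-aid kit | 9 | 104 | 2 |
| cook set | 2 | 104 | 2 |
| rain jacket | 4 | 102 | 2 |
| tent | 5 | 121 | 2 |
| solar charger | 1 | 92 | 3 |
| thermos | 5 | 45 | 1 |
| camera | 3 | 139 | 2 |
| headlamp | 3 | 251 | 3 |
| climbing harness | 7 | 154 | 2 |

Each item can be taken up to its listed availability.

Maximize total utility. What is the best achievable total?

Taking the top-ratio items first gives 2×cook set + 3×solar charger + camera + 3×headlamp for 1376 (19 kg).
The 1 kg tied up in solar charger is better spent on camera — total rises to 1423 (21 kg).
Nothing else within 21 kg beats 1423.

1423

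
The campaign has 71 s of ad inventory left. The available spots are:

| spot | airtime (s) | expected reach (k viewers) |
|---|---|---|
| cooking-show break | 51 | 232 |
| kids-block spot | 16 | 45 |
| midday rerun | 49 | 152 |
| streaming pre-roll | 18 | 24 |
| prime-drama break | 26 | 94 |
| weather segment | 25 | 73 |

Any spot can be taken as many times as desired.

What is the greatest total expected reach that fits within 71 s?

By expected reach per s: cooking-show break 4.55, prime-drama break 3.62, midday rerun 3.10 lead.
The ratio ordering already packs tightly: cooking-show break + kids-block spot, 67 s, 277.

277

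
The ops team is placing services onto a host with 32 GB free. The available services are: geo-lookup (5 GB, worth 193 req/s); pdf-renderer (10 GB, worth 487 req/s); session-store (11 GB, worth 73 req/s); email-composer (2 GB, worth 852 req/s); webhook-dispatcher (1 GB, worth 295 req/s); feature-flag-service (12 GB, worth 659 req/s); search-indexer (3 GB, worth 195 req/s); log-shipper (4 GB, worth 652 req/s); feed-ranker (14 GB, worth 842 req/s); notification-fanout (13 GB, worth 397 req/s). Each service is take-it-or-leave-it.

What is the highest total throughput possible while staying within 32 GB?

3140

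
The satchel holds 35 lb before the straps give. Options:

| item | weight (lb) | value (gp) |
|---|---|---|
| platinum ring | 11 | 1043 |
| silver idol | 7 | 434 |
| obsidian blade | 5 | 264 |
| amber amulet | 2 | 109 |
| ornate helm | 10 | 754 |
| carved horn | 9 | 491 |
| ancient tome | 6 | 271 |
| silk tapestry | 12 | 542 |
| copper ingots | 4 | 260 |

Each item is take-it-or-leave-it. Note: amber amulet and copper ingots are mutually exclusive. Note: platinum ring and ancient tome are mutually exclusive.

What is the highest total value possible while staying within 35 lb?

2604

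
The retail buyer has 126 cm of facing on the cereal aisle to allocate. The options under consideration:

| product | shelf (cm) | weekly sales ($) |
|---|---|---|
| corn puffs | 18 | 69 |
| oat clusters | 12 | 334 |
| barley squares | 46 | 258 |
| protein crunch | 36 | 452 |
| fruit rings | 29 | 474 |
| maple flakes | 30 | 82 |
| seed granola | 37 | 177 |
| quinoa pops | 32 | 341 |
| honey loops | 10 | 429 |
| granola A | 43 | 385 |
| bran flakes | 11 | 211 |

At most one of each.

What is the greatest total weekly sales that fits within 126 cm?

Ranking by ratio (weekly sales/cm): honey loops 42.90, oat clusters 27.83, bran flakes 19.18, fruit rings 16.34.
The ratio heuristic lands on corn puffs + oat clusters + protein crunch + fruit rings + honey loops + bran flakes (1969) but leaves 10 cm idle.
The 29 cm tied up in corn puffs and bran flakes is better spent on quinoa pops — total rises to 2030 (119 cm).
Next best is corn puffs + oat clusters + protein crunch + fruit rings + honey loops + bran flakes at 1969 (116 cm) — short by 61.

2030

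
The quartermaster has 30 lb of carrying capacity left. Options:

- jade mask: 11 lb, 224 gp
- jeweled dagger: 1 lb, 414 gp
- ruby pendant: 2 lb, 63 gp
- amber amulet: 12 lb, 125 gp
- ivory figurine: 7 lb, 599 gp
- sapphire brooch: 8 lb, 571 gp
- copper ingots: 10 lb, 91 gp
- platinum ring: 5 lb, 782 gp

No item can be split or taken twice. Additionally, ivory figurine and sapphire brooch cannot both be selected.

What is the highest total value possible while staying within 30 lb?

2082

Best packing: jade mask + jeweled dagger + ruby pendant + ivory figurine + platinum ring — 26 lb, 2082 total.
Next best is jade mask + jeweled dagger + ruby pendant + sapphire brooch + platinum ring at 2054 (27 lb) — short by 28.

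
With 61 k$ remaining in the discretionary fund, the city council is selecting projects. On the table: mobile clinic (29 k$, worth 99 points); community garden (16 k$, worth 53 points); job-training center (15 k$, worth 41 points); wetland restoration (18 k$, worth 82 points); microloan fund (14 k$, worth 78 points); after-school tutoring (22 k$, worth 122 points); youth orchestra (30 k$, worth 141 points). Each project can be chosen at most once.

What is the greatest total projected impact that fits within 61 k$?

282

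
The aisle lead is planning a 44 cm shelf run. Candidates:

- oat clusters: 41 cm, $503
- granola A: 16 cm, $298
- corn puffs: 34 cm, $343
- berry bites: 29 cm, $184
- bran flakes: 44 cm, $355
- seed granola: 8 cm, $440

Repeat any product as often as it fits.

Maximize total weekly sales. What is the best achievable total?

2200

5×seed granola uses 40 of the 44 cm and totals 2200.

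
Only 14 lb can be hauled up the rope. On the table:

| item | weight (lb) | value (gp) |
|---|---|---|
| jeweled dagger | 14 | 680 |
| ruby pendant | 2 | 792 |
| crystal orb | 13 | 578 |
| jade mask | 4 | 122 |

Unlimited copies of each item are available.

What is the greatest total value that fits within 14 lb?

Best packing: 7×ruby pendant — 14 lb, 5544 total.
Nothing else within 14 lb beats 5544.

5544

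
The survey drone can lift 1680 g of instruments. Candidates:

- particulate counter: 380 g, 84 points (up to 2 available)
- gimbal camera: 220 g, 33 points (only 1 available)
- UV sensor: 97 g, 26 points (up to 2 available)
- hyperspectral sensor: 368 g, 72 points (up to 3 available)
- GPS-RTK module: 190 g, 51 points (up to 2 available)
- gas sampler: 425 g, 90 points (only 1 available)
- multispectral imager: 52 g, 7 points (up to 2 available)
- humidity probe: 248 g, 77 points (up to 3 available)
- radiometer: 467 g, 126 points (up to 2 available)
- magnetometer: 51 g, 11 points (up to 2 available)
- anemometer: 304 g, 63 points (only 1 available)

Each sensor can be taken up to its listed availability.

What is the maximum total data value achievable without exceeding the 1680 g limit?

483

Best packing: 3×humidity probe + 2×radiometer — 1678 g, 483 total.
Nothing else within 1680 g beats 483.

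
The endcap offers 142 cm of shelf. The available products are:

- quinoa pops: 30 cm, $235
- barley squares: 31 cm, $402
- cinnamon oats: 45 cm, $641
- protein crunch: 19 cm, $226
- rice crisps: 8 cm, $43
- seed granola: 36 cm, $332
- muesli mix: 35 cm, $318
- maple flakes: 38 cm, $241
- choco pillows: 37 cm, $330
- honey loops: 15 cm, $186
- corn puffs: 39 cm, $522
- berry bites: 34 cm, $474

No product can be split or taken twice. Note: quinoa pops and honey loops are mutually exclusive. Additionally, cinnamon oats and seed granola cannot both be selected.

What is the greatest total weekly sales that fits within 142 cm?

By weekly sales per cm: cinnamon oats 14.24, berry bites 13.94, corn puffs 13.38 lead.
Best packing: cinnamon oats + rice crisps + honey loops + corn puffs + berry bites — 141 cm, 1866 total.
Runner-up cinnamon oats + protein crunch + corn puffs + berry bites tops out at 1863.

1866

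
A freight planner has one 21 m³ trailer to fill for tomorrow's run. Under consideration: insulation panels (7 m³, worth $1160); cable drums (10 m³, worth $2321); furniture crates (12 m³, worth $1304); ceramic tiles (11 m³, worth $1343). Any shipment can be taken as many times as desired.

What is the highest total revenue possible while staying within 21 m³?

Density check — cable drums 232.10, insulation panels 165.71, ceramic tiles 122.09 are the best per m³.
2×cable drums uses 20 of the 21 m³ and totals 4642.
Every other selection either busts 21 m³ or fails to beat 4642.

4642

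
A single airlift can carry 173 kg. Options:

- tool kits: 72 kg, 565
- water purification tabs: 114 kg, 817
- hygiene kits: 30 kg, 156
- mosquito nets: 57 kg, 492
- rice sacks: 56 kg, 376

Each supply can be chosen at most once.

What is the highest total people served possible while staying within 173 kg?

Ranking by ratio (people served/kg): mosquito nets 8.63, tool kits 7.85, water purification tabs 7.17.
Taking the top-ratio supplies first gives tool kits + hygiene kits + mosquito nets for 1213 (159 kg).
Replace tool kits and hygiene kits with water purification tabs: the trade gains 96 net, giving 1309 at 171 kg.

1309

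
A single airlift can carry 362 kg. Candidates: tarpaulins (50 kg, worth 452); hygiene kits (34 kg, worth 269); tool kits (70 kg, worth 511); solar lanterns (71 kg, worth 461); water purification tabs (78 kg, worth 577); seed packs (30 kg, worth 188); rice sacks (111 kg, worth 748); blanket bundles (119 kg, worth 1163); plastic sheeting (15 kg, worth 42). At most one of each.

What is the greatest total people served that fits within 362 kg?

2972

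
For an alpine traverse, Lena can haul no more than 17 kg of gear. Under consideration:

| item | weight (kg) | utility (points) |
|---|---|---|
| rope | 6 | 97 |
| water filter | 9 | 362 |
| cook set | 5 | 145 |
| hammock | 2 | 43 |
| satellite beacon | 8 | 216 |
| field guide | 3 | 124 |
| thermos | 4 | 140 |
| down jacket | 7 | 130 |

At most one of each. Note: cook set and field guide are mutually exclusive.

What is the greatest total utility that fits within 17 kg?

Ranking by ratio (utility/kg): field guide 41.33, water filter 40.22, thermos 35.00, cook set 29.00.
Water filter + field guide + thermos uses 16 of the 17 kg and totals 626.
Runner-up water filter + satellite beacon tops out at 578.

626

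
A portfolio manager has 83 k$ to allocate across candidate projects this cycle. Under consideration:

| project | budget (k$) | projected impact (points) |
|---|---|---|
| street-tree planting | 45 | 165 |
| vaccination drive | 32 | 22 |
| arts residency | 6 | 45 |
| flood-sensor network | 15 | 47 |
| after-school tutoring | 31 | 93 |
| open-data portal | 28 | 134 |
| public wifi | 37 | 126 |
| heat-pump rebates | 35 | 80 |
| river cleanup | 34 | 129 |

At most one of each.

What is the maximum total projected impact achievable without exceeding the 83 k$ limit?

Ranking by ratio (projected impact/k$): arts residency 7.50, open-data portal 4.79, river cleanup 3.79.
Best packing: arts residency + flood-sensor network + open-data portal + river cleanup — 83 k$, 355 total.
The closest alternative, street-tree planting + arts residency + open-data portal, reaches only 344.

355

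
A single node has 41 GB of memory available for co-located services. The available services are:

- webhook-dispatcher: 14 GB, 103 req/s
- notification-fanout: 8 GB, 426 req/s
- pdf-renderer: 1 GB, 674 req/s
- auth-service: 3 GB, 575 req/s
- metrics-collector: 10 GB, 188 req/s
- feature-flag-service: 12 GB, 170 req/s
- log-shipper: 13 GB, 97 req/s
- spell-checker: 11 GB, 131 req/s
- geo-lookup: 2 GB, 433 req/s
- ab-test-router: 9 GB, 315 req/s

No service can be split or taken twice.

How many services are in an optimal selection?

The maximum throughput within 41 GB is 2611.
notification-fanout + pdf-renderer + auth-service + metrics-collector + geo-lookup + ab-test-router hits 2611 at 33 GB.
Any selection reaching 2611 contains exactly 6 services.

6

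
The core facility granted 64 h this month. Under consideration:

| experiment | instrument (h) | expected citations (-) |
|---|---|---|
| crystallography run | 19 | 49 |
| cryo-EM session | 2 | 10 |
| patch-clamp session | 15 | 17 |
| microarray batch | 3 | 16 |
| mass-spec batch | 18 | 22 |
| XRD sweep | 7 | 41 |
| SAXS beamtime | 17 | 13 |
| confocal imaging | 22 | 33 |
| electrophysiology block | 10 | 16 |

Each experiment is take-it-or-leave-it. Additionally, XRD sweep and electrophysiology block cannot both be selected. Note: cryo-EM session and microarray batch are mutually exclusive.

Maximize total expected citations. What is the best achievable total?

145

Crystallography run + patch-clamp session + microarray batch + mass-spec batch + XRD sweep uses 62 of the 64 h and totals 145.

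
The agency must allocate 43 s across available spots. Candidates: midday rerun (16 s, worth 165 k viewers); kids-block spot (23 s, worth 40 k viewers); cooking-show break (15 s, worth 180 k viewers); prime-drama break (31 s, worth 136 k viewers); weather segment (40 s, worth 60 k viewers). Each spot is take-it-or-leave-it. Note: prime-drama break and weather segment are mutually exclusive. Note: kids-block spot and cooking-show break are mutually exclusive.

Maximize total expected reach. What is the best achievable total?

345

By expected reach per s: cooking-show break 12.00, midday rerun 10.31, prime-drama break 4.39, kids-block spot 1.74 lead.
Best packing: midday rerun + cooking-show break — 31 s, 345 total.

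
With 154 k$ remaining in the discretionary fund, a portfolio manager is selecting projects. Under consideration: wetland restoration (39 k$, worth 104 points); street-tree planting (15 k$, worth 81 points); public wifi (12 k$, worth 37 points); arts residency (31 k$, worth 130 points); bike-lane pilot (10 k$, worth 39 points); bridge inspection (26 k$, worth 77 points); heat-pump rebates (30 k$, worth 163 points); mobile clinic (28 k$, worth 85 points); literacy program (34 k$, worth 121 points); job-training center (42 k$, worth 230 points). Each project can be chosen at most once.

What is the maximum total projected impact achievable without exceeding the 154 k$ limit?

725

A density-first pass picks street-tree planting + public wifi + arts residency + bike-lane pilot + heat-pump rebates + job-training center — 680 at 140 k$.
The 22 k$ tied up in public wifi and bike-lane pilot is better spent on literacy program — total rises to 725 (152 k$).
No other feasible combination exceeds 725.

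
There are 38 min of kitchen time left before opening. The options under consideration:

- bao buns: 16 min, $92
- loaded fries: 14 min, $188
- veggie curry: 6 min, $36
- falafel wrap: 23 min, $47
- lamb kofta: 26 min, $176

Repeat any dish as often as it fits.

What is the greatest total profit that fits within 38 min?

412

By profit per min: loaded fries 13.43, lamb kofta 6.77, veggie curry 6.00 lead.
Best packing: 2×loaded fries + veggie curry — 34 min, 412 total.
No other feasible combination exceeds 412.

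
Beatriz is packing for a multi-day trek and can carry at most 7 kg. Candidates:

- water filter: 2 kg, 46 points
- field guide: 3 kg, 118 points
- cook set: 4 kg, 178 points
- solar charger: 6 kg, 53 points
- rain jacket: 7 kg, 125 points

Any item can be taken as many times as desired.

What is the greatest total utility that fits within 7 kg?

296

Best packing: field guide + cook set — 7 kg, 296 total.
No other feasible combination exceeds 296.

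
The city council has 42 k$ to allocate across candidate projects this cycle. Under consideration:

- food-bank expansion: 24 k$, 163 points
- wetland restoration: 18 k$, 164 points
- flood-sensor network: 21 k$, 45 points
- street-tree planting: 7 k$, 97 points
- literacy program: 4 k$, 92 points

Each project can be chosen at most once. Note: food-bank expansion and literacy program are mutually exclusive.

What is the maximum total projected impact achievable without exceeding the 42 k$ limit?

353

Best packing: wetland restoration + street-tree planting + literacy program — 29 k$, 353 total.
An exhaustive check of the 32 subsets confirms 353.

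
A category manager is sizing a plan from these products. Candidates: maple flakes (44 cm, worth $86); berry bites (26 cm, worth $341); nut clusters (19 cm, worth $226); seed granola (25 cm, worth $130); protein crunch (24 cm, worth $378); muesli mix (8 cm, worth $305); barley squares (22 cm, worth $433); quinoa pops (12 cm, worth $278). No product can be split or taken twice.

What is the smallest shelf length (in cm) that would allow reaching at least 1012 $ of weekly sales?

42

Minimise cm subject to total weekly sales ≥ 1012.
muesli mix + barley squares + quinoa pops reaches 1016 using 42 cm.
Any bundle with less than 42 cm falls short of 1012.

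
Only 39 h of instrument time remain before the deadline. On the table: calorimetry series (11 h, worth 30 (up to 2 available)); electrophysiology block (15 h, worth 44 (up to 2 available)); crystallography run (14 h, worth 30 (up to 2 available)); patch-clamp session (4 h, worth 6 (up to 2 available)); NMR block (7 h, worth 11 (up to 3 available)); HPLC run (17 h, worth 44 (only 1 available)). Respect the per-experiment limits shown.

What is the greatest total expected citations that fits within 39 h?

104

By expected citations per h: electrophysiology block 2.93, calorimetry series 2.73, HPLC run 2.59, crystallography run 2.14 lead.
Taking the top-ratio experiments first gives 2×electrophysiology block + NMR block for 99 (37 h).
Replace 2×electrophysiology block and NMR block with 2×calorimetry series + HPLC run: the trade gains 5 net, giving 104 at 39 h.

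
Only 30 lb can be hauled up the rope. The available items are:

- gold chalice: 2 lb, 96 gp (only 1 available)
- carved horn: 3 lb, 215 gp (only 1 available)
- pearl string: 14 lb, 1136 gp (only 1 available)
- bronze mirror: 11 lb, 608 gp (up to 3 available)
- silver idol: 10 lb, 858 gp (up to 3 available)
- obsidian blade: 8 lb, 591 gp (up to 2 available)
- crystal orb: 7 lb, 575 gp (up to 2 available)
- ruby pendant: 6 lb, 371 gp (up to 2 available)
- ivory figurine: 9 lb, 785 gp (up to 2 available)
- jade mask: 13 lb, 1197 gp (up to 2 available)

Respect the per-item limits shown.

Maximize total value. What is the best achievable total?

Density check — jade mask 92.08, ivory figurine 87.22, silver idol 85.80, crystal orb 82.14 are the best per lb.
A density-first pass picks carved horn + 2×jade mask — 2609 at 29 lb.
Dropping carved horn and jade mask frees 16 lb; slotting in silver idol + crystal orb (17 lb) lifts the total to 2630 at 30 lb.

2630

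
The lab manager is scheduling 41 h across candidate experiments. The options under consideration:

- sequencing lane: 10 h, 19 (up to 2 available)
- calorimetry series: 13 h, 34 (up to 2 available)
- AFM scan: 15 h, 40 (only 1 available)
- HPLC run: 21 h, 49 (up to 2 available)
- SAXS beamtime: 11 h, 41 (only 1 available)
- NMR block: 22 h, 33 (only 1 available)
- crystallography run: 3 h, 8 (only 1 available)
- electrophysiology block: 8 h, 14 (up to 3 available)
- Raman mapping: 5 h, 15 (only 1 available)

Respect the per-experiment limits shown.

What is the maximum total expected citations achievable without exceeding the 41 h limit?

117

By expected citations per h: SAXS beamtime 3.73, Raman mapping 3.00, AFM scan 2.67 lead.
Greedy by ratio would take AFM scan + SAXS beamtime + crystallography run + Raman mapping: 34 h used, total 104.
Dropping AFM scan and Raman mapping frees 20 h; slotting in 2×calorimetry series (26 h) lifts the total to 117 at 40 h.
Every other selection either busts 41 h or exceeds an availability limit or fails to beat 117.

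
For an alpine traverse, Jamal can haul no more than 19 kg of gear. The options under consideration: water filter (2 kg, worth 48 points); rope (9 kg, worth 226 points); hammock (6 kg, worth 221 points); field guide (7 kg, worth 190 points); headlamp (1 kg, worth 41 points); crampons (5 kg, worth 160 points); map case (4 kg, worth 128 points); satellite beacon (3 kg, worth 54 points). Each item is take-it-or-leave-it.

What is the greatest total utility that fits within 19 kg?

612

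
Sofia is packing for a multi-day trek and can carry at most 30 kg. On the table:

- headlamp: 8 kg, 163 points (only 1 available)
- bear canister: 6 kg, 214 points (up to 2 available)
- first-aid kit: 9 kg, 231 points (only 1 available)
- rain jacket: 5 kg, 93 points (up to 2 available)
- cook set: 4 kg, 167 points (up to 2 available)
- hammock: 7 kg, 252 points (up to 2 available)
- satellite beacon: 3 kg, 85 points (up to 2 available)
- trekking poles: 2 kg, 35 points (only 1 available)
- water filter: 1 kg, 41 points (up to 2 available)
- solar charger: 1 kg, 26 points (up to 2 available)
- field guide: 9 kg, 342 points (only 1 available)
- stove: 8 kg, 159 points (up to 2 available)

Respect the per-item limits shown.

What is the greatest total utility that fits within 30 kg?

A density-first pass picks 2×cook set + hammock + satellite beacon + 2×water filter + solar charger + field guide — 1121 at 30 kg.
But 2×bear canister + 2×cook set + water filter + field guide fits in 30 kg and reaches 1145.

1145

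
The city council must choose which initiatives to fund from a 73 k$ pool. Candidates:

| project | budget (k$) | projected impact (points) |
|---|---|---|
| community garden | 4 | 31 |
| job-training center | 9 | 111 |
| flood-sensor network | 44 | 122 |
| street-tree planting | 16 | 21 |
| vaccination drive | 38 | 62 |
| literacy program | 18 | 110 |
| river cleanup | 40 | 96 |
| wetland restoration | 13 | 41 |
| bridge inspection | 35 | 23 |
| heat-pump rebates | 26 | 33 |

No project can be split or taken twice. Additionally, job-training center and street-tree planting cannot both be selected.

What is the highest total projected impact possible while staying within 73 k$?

348

Best packing: community garden + job-training center + literacy program + river cleanup — 71 k$, 348 total.
Every other selection either busts 73 k$ or breaks a pairing rule or fails to beat 348.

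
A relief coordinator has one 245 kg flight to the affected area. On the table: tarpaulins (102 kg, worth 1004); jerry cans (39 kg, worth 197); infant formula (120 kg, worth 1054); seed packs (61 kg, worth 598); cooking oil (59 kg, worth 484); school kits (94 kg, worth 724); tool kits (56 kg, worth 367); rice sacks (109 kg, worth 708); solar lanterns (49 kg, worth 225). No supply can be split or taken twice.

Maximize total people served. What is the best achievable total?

2136

A density-first pass picks tarpaulins + seed packs + cooking oil — 2086 at 222 kg.
The 102 kg tied up in tarpaulins is better spent on infant formula — total rises to 2136 (240 kg).
Nothing else within 245 kg beats 2136.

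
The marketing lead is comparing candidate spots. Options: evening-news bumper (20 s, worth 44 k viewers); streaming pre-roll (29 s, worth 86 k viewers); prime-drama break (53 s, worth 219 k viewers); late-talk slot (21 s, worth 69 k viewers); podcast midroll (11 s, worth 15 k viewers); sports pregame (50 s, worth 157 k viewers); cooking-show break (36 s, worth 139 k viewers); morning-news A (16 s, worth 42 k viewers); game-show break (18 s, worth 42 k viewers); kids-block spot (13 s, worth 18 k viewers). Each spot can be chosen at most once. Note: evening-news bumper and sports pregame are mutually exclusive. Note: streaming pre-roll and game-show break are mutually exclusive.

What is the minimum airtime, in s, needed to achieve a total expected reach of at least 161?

52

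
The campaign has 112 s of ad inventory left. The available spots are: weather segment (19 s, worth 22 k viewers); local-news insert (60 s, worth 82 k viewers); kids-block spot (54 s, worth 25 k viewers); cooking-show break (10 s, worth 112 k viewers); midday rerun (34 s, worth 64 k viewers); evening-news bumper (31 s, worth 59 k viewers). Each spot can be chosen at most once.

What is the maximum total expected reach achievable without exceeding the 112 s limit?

258

Ranking by ratio (expected reach/s): cooking-show break 11.20, evening-news bumper 1.90, midday rerun 1.88.
The ratio heuristic lands on weather segment + cooking-show break + midday rerun + evening-news bumper (257) but leaves 18 s idle.
Dropping weather segment and evening-news bumper frees 50 s; slotting in local-news insert (60 s) lifts the total to 258 at 104 s.
No other feasible combination exceeds 258.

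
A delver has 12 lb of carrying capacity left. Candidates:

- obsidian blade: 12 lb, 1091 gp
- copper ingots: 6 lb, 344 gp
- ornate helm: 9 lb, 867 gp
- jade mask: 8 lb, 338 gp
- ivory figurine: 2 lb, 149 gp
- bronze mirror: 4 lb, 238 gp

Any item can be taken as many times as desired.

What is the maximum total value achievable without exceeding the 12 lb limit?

Taking the top-ratio items first gives ornate helm + ivory figurine for 1016 (11 lb).
Dropping ornate helm and ivory figurine frees 11 lb; slotting in obsidian blade (12 lb) lifts the total to 1091 at 12 lb.
No other feasible combination exceeds 1091.

1091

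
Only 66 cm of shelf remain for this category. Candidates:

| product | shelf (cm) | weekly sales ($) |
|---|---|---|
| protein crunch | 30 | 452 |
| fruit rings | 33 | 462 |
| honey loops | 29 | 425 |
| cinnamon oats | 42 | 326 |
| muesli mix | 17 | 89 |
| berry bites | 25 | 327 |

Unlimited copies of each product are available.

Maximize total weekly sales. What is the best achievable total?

The ratio heuristic lands on 2×protein crunch (904) but leaves 6 cm idle.
The 60 cm tied up in 2×protein crunch is better spent on 2×fruit rings — total rises to 924 (66 cm).
Every other selection either busts 66 cm or fails to beat 924.

924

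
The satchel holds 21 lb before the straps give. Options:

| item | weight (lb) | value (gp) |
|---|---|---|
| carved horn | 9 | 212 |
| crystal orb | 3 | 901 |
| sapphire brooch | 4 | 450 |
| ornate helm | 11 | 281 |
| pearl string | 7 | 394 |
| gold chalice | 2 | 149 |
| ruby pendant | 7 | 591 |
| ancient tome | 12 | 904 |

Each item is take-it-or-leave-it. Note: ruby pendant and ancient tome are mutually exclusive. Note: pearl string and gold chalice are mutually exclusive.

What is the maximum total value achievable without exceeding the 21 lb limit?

Taking the top-ratio items first gives crystal orb + sapphire brooch + gold chalice + ruby pendant for 2091 (16 lb).
Replace ruby pendant with ancient tome: the trade gains 313 net, giving 2404 at 21 lb.
Next best is crystal orb + sapphire brooch + pearl string + ruby pendant at 2336 (21 lb) — short by 68.

2404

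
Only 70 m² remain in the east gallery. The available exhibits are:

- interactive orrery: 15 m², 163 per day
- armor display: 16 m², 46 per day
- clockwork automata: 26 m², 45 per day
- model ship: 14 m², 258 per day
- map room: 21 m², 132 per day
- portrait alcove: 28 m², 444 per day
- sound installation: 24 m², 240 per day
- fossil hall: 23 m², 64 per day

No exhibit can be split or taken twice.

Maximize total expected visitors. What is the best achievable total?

942

Filling by ratio: interactive orrery + model ship + portrait alcove for 865, with 13 m² left unused.
The 15 m² tied up in interactive orrery is better spent on sound installation — total rises to 942 (66 m²).
Runner-up interactive orrery + model ship + portrait alcove tops out at 865.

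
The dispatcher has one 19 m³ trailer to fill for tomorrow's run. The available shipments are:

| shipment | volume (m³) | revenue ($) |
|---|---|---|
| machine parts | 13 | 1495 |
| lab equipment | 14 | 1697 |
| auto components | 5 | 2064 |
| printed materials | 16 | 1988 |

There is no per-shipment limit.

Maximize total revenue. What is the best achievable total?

Best packing: 3×auto components — 15 m³, 6192 total.
No other feasible combination exceeds 6192.

6192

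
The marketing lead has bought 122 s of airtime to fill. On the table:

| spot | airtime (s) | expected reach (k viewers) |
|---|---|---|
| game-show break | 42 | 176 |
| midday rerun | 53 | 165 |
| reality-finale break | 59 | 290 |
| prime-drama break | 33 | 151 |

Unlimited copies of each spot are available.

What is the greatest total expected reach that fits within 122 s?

Best packing: 2×reality-finale break — 118 s, 580 total.
Every other selection either busts 122 s or fails to beat 580.

580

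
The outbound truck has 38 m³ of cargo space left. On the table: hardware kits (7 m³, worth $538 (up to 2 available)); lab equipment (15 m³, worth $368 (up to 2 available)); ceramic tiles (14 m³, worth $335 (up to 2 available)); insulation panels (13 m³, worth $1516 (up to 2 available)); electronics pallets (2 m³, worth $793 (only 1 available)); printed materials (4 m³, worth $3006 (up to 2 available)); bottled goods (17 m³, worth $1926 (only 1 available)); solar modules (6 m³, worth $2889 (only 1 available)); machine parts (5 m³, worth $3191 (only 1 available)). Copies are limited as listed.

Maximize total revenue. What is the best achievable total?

14811

Density check — printed materials 751.50, machine parts 638.20, solar modules 481.50 are the best per m³.
The ratio heuristic lands on insulation panels + electronics pallets + 2×printed materials + solar modules + machine parts (14401) but leaves 4 m³ idle.
Replace insulation panels with bottled goods: the trade gains 410 net, giving 14811 at 38 m³.
Every other selection either busts 38 m³ or exceeds an availability limit or fails to beat 14811.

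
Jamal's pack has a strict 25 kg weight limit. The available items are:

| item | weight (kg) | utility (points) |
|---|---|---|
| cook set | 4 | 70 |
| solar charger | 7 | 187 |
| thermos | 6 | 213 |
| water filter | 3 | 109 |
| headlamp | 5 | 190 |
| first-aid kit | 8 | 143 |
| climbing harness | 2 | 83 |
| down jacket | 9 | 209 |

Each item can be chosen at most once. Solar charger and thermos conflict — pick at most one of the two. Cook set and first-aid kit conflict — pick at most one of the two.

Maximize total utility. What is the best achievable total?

804

Thermos + water filter + headlamp + climbing harness + down jacket uses 25 of the 25 kg and totals 804.
Next best is thermos + water filter + headlamp + first-aid kit + climbing harness at 738 (24 kg) — short by 66.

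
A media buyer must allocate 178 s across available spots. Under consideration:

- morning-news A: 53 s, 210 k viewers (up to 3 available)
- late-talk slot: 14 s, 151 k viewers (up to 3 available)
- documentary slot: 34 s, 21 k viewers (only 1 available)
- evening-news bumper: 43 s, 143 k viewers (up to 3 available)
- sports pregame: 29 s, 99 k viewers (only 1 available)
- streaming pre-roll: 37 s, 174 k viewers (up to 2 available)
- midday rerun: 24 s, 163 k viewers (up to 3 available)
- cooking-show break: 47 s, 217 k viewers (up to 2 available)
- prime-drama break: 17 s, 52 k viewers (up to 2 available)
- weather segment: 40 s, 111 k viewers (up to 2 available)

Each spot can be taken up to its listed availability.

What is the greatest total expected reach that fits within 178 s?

A density-first pass picks 3×late-talk slot + streaming pre-roll + 3×midday rerun + prime-drama break — 1168 at 168 s.
Dropping streaming pre-roll frees 37 s; slotting in cooking-show break (47 s) lifts the total to 1211 at 178 s.
Nothing else within 178 s beats 1211.

1211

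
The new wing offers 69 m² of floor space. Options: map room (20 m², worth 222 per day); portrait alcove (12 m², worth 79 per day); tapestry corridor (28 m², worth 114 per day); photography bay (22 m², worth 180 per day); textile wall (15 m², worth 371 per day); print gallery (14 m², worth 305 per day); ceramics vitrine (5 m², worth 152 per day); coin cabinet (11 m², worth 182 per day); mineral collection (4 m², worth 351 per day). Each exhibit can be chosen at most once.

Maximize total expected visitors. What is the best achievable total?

1583

By expected visitors per m²: mineral collection 87.75, ceramics vitrine 30.40, textile wall 24.73 lead.
Best packing: map room + textile wall + print gallery + ceramics vitrine + coin cabinet + mineral collection — 69 m², 1583 total.
Next best is portrait alcove + textile wall + print gallery + ceramics vitrine + coin cabinet + mineral collection at 1440 (61 m²) — short by 143.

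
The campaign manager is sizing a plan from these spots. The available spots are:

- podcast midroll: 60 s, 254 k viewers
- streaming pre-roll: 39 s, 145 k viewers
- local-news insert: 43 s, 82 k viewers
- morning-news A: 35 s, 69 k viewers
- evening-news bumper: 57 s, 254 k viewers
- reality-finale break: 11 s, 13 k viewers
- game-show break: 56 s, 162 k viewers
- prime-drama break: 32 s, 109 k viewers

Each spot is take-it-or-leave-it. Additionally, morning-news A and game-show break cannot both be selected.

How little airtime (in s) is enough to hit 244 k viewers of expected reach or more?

Minimise s subject to total expected reach ≥ 244.
evening-news bumper reaches 254 using 57 s.
Below 57 s the best achievable stays under 244.

57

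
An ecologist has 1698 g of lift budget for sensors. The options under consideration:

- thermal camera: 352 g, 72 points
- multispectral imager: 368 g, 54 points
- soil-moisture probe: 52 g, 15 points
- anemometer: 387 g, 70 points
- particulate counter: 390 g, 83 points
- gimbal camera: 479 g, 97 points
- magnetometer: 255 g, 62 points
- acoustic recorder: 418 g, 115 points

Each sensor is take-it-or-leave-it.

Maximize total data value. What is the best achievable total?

By data value per g: soil-moisture probe 0.29, acoustic recorder 0.28, magnetometer 0.24 lead.
The ratio heuristic lands on thermal camera + soil-moisture probe + particulate counter + magnetometer + acoustic recorder (347) but leaves 231 g idle.
The 255 g tied up in magnetometer is better spent on gimbal camera — total rises to 382 (1691 g).

382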